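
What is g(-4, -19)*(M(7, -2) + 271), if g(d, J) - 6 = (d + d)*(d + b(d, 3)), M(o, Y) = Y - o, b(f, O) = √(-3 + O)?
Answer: 9956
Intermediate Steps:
g(d, J) = 6 + 2*d² (g(d, J) = 6 + (d + d)*(d + √(-3 + 3)) = 6 + (2*d)*(d + √0) = 6 + (2*d)*(d + 0) = 6 + (2*d)*d = 6 + 2*d²)
g(-4, -19)*(M(7, -2) + 271) = (6 + 2*(-4)²)*((-2 - 1*7) + 271) = (6 + 2*16)*((-2 - 7) + 271) = (6 + 32)*(-9 + 271) = 38*262 = 9956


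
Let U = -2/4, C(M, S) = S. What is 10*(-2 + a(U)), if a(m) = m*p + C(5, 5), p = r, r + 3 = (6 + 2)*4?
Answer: -115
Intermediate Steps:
r = 29 (r = -3 + (6 + 2)*4 = -3 + 8*4 = -3 + 32 = 29)
p = 29
U = -1/2 (U = -2*1/4 = -1/2 ≈ -0.50000)
a(m) = 5 + 29*m (a(m) = m*29 + 5 = 29*m + 5 = 5 + 29*m)
10*(-2 + a(U)) = 10*(-2 + (5 + 29*(-1/2))) = 10*(-2 + (5 - 29/2)) = 10*(-2 - 19/2) = 10*(-23/2) = -115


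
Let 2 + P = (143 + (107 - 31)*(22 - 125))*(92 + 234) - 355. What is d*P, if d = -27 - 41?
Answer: 170385356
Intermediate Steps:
d = -68
P = -2505667 (P = -2 + ((143 + (107 - 31)*(22 - 125))*(92 + 234) - 355) = -2 + ((143 + 76*(-103))*326 - 355) = -2 + ((143 - 7828)*326 - 355) = -2 + (-7685*326 - 355) = -2 + (-2505310 - 355) = -2 - 2505665 = -2505667)
d*P = -68*(-2505667) = 170385356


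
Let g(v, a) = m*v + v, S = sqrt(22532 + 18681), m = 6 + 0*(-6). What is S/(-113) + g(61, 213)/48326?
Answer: 427/48326 - sqrt(41213)/113 ≈ -1.7877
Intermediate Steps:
m = 6 (m = 6 + 0 = 6)
S = sqrt(41213) ≈ 203.01
g(v, a) = 7*v (g(v, a) = 6*v + v = 7*v)
S/(-113) + g(61, 213)/48326 = sqrt(41213)/(-113) + (7*61)/48326 = sqrt(41213)*(-1/113) + 427*(1/48326) = -sqrt(41213)/113 + 427/48326 = 427/48326 - sqrt(41213)/113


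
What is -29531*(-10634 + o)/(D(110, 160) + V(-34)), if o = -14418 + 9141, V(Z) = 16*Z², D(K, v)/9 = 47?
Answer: 469867741/18919 ≈ 24836.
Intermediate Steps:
D(K, v) = 423 (D(K, v) = 9*47 = 423)
o = -5277
-29531*(-10634 + o)/(D(110, 160) + V(-34)) = -29531*(-10634 - 5277)/(423 + 16*(-34)²) = -29531*(-15911/(423 + 16*1156)) = -29531*(-15911/(423 + 18496)) = -29531/(18919*(-1/15911)) = -29531/(-18919/15911) = -29531*(-15911/18919) = 469867741/18919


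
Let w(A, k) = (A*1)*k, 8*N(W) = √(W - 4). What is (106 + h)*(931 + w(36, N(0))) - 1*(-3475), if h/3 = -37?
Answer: -1180 - 45*I ≈ -1180.0 - 45.0*I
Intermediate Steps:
h = -111 (h = 3*(-37) = -111)
N(W) = √(-4 + W)/8 (N(W) = √(W - 4)/8 = √(-4 + W)/8)
w(A, k) = A*k
(106 + h)*(931 + w(36, N(0))) - 1*(-3475) = (106 - 111)*(931 + 36*(√(-4 + 0)/8)) - 1*(-3475) = -5*(931 + 36*(√(-4)/8)) + 3475 = -5*(931 + 36*((2*I)/8)) + 3475 = -5*(931 + 36*(I/4)) + 3475 = -5*(931 + 9*I) + 3475 = (-4655 - 45*I) + 3475 = -1180 - 45*I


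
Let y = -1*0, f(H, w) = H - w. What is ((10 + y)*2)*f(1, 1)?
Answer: 0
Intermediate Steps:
y = 0
((10 + y)*2)*f(1, 1) = ((10 + 0)*2)*(1 - 1*1) = (10*2)*(1 - 1) = 20*0 = 0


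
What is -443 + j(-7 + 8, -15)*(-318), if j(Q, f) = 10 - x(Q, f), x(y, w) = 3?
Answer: -2669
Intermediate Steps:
j(Q, f) = 7 (j(Q, f) = 10 - 1*3 = 10 - 3 = 7)
-443 + j(-7 + 8, -15)*(-318) = -443 + 7*(-318) = -443 - 2226 = -2669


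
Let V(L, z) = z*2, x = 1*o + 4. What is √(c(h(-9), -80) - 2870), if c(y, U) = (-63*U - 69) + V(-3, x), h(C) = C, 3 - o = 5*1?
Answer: √2105 ≈ 45.880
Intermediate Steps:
o = -2 (o = 3 - 5 = -2)
x = 2 (x = 1*(-2) + 4 = -2 + 4 = 2)
V(L, z) = 2*z
c(y, U) = -65 - 63*U (c(y, U) = (-63*U - 69) + 2*2 = (-69 - 63*U) + 4 = -65 - 63*U)
√(c(h(-9), -80) - 2870) = √((-65 - 63*(-80)) - 2870) = √((-65 + 5040) - 2870) = √(4975 - 2870) = √2105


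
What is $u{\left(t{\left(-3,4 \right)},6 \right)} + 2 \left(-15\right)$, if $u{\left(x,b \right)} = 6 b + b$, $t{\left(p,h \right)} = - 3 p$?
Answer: $12$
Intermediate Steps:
$u{\left(x,b \right)} = 7 b$
$u{\left(t{\left(-3,4 \right)},6 \right)} + 2 \left(-15\right) = 7 \cdot 6 + 2 \left(-15\right) = 42 - 30 = 12$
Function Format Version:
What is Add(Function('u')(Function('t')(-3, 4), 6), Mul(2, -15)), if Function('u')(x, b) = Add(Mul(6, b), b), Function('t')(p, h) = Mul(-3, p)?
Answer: 12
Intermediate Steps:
Function('u')(x, b) = Mul(7, b)
Add(Function('u')(Function('t')(-3, 4), 6), Mul(2, -15)) = Add(Mul(7, 6), Mul(2, -15)) = Add(42, -30) = 12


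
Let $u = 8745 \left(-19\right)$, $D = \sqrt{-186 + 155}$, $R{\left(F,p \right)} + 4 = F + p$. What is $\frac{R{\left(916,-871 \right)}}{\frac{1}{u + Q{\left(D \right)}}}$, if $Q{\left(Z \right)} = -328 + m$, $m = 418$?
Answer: $-6808665$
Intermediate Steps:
$R{\left(F,p \right)} = -4 + F + p$ ($R{\left(F,p \right)} = -4 + \left(F + p\right) = -4 + F + p$)
$D = i \sqrt{31}$ ($D = \sqrt{-31} = i \sqrt{31} \approx 5.5678 i$)
$u = -166155$
$Q{\left(Z \right)} = 90$ ($Q{\left(Z \right)} = -328 + 418 = 90$)
$\frac{R{\left(916,-871 \right)}}{\frac{1}{u + Q{\left(D \right)}}} = \frac{-4 + 916 - 871}{\frac{1}{-166155 + 90}} = \frac{41}{\frac{1}{-166065}} = \frac{41}{- \frac{1}{166065}} = 41 \left(-166065\right) = -6808665$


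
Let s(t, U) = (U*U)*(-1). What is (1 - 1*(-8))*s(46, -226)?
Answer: -459684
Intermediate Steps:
s(t, U) = -U² (s(t, U) = U²*(-1) = -U²)
(1 - 1*(-8))*s(46, -226) = (1 - 1*(-8))*(-1*(-226)²) = (1 + 8)*(-1*51076) = 9*(-51076) = -459684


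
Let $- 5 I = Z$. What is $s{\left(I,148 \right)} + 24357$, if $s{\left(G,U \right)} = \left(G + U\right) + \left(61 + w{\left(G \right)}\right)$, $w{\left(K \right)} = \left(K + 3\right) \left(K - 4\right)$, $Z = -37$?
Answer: $\frac{615219}{25} \approx 24609.0$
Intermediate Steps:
$I = \frac{37}{5}$ ($I = \left(- \frac{1}{5}\right) \left(-37\right) = \frac{37}{5} \approx 7.4$)
$w{\left(K \right)} = \left(-4 + K\right) \left(3 + K\right)$ ($w{\left(K \right)} = \left(3 + K\right) \left(-4 + K\right) = \left(-4 + K\right) \left(3 + K\right)$)
$s{\left(G,U \right)} = 49 + U + G^{2}$ ($s{\left(G,U \right)} = \left(G + U\right) - \left(-49 + G - G^{2}\right) = \left(G + U\right) + \left(49 + G^{2} - G\right) = 49 + U + G^{2}$)
$s{\left(I,148 \right)} + 24357 = \left(49 + 148 + \left(\frac{37}{5}\right)^{2}\right) + 24357 = \left(49 + 148 + \frac{1369}{25}\right) + 24357 = \frac{6294}{25} + 24357 = \frac{615219}{25}$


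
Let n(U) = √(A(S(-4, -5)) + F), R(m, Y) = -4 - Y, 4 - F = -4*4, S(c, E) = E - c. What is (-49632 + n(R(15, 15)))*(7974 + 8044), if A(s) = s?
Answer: -795005376 + 16018*√19 ≈ -7.9494e+8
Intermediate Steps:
F = 20 (F = 4 - (-4)*4 = 4 - 1*(-16) = 4 + 16 = 20)
n(U) = √19 (n(U) = √((-5 - 1*(-4)) + 20) = √((-5 + 4) + 20) = √(-1 + 20) = √19)
(-49632 + n(R(15, 15)))*(7974 + 8044) = (-49632 + √19)*(7974 + 8044) = (-49632 + √19)*16018 = -795005376 + 16018*√19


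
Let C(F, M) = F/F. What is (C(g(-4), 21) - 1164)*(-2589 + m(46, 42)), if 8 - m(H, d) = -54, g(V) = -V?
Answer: 2938901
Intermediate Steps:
C(F, M) = 1
m(H, d) = 62 (m(H, d) = 8 - 1*(-54) = 8 + 54 = 62)
(C(g(-4), 21) - 1164)*(-2589 + m(46, 42)) = (1 - 1164)*(-2589 + 62) = -1163*(-2527) = 2938901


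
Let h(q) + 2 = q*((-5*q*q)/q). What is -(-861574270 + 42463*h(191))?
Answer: 8607122711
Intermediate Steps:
h(q) = -2 - 5*q² (h(q) = -2 + q*((-5*q*q)/q) = -2 + q*((-5*q²)/q) = -2 + q*(-5*q) = -2 - 5*q²)
-(-861574270 + 42463*h(191)) = -(-861659196 - 7745463515) = -42463/(1/((-2 - 182405) - 20290)) = -42463/(1/(-182407 - 20290)) = -42463/(1/(-202697)) = -42463/(-1/202697) = -42463*(-202697) = 8607122711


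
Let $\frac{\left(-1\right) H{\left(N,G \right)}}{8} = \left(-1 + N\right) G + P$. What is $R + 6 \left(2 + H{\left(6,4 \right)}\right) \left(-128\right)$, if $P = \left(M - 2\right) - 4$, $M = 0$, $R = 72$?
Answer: $84552$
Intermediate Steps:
$P = -6$ ($P = \left(0 - 2\right) - 4 = -2 - 4 = -6$)
$H{\left(N,G \right)} = 48 - 8 G \left(-1 + N\right)$ ($H{\left(N,G \right)} = - 8 \left(\left(-1 + N\right) G - 6\right) = - 8 \left(G \left(-1 + N\right) - 6\right) = - 8 \left(-6 + G \left(-1 + N\right)\right) = 48 - 8 G \left(-1 + N\right)$)
$R + 6 \left(2 + H{\left(6,4 \right)}\right) \left(-128\right) = 72 + 6 \left(2 + \left(48 + 8 \cdot 4 - 32 \cdot 6\right)\right) \left(-128\right) = 72 + 6 \left(2 + \left(48 + 32 - 192\right)\right) \left(-128\right) = 72 + 6 \left(2 - 112\right) \left(-128\right) = 72 + 6 \left(-110\right) \left(-128\right) = 72 - -84480 = 72 + 84480 = 84552$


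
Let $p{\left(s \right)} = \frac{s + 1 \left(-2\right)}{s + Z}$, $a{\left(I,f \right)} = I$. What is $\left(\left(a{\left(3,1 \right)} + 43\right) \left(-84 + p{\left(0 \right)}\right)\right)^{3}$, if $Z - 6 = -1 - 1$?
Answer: $-58727785103$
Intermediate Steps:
$Z = 4$ ($Z = 6 - 2 = 4$)
$p{\left(s \right)} = \frac{-2 + s}{4 + s}$ ($p{\left(s \right)} = \frac{s + 1 \left(-2\right)}{s + 4} = \frac{s - 2}{4 + s} = \frac{-2 + s}{4 + s}$)
$\left(\left(a{\left(3,1 \right)} + 43\right) \left(-84 + p{\left(0 \right)}\right)\right)^{3} = \left(\left(3 + 43\right) \left(-84 + \frac{-2 + 0}{4 + 0}\right)\right)^{3} = \left(46 \left(-84 + \frac{1}{4} \left(-2\right)\right)\right)^{3} = \left(46 \left(-84 - \frac{1}{2}\right)\right)^{3} = \left(46 \left(- \frac{169}{2}\right)\right)^{3} = \left(-3887\right)^{3} = -58727785103$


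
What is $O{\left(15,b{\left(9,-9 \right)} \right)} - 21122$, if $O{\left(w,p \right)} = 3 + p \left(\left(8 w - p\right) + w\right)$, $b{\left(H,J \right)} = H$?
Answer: $-19985$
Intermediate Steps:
$O{\left(w,p \right)} = 3 + p \left(- p + 9 w\right)$ ($O{\left(w,p \right)} = 3 + p \left(\left(- p + 8 w\right) + w\right) = 3 + p \left(- p + 9 w\right)$)
$O{\left(15,b{\left(9,-9 \right)} \right)} - 21122 = \left(3 - 9^{2} + 9 \cdot 9 \cdot 15\right) - 21122 = \left(3 - 81 + 1215\right) - 21122 = 1137 - 21122 = -19985$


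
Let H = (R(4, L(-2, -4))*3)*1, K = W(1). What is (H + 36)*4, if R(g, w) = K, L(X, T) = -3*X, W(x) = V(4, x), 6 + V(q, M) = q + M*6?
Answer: 192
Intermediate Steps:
V(q, M) = -6 + q + 6*M (V(q, M) = -6 + (q + M*6) = -6 + (q + 6*M) = -6 + q + 6*M)
W(x) = -2 + 6*x (W(x) = -6 + 4 + 6*x = -2 + 6*x)
K = 4 (K = -2 + 6*1 = -2 + 6 = 4)
R(g, w) = 4
H = 12 (H = (4*3)*1 = 12*1 = 12)
(H + 36)*4 = (12 + 36)*4 = 48*4 = 192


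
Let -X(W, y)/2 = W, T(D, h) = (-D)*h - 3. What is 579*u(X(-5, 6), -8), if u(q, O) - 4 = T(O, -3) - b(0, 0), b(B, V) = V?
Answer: -13317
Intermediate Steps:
T(D, h) = -3 - D*h (T(D, h) = -D*h - 3 = -3 - D*h)
X(W, y) = -2*W
u(q, O) = 1 + 3*O (u(q, O) = 4 + ((-3 - 1*O*(-3)) - 1*0) = 4 + ((-3 + 3*O) + 0) = 4 + (-3 + 3*O) = 1 + 3*O)
579*u(X(-5, 6), -8) = 579*(1 + 3*(-8)) = 579*(1 - 24) = 579*(-23) = -13317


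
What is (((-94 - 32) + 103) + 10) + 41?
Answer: 28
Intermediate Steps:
(((-94 - 32) + 103) + 10) + 41 = ((-126 + 103) + 10) + 41 = (-23 + 10) + 41 = -13 + 41 = 28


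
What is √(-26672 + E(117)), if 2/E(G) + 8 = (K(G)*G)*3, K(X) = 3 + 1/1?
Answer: I*√12994704390/698 ≈ 163.32*I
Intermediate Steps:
K(X) = 4 (K(X) = 3 + 1 = 4)
E(G) = 2/(-8 + 12*G) (E(G) = 2/(-8 + (4*G)*3) = 2/(-8 + 12*G))
√(-26672 + E(117)) = √(-26672 + 1/(2*(-2 + 3*117))) = √(-26672 + 1/(2*(-2 + 351))) = √(-26672 + (½)/349) = √(-26672 + (½)*(1/349)) = √(-26672 + 1/698) = √(-18617055/698) = I*√12994704390/698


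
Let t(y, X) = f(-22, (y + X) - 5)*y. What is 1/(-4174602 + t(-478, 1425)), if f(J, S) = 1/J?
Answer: -11/45920383 ≈ -2.3954e-7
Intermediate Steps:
f(J, S) = 1/J
t(y, X) = -y/22 (t(y, X) = y/(-22) = -y/22)
1/(-4174602 + t(-478, 1425)) = 1/(-4174602 - 1/22*(-478)) = 1/(-4174602 + 239/11) = 1/(-45920383/11) = -11/45920383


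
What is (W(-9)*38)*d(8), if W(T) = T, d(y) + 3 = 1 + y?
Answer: -2052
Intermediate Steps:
d(y) = -2 + y (d(y) = -3 + (1 + y) = -2 + y)
(W(-9)*38)*d(8) = (-9*38)*(-2 + 8) = -342*6 = -2052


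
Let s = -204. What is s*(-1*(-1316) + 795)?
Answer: -430644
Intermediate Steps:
s*(-1*(-1316) + 795) = -204*(-1*(-1316) + 795) = -204*(1316 + 795) = -204*2111 = -430644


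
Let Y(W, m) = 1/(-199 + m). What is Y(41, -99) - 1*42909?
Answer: -12786883/298 ≈ -42909.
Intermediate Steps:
Y(41, -99) - 1*42909 = 1/(-199 - 99) - 1*42909 = 1/(-298) - 42909 = -1/298 - 42909 = -12786883/298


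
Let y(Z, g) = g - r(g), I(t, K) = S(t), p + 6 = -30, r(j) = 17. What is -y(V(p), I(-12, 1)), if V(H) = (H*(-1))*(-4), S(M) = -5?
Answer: 22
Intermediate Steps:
p = -36 (p = -6 - 30 = -36)
I(t, K) = -5
V(H) = 4*H (V(H) = -H*(-4) = 4*H)
y(Z, g) = -17 + g (y(Z, g) = g - 1*17 = g - 17 = -17 + g)
-y(V(p), I(-12, 1)) = -(-17 - 5) = -1*(-22) = 22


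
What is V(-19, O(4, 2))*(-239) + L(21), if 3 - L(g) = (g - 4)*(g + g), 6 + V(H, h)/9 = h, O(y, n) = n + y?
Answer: -711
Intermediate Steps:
V(H, h) = -54 + 9*h
L(g) = 3 - 2*g*(-4 + g) (L(g) = 3 - (g - 4)*(g + g) = 3 - (-4 + g)*2*g = 3 - 2*g*(-4 + g))
V(-19, O(4, 2))*(-239) + L(21) = (-54 + 9*(2 + 4))*(-239) + (3 - 2*21² + 8*21) = (-54 + 9*6)*(-239) + (3 - 2*441 + 168) = (-54 + 54)*(-239) + (3 - 882 + 168) = 0*(-239) - 711 = 0 - 711 = -711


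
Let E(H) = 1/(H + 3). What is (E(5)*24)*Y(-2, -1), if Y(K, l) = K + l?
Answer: -9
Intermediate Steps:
E(H) = 1/(3 + H)
(E(5)*24)*Y(-2, -1) = (24/(3 + 5))*(-2 - 1) = (24/8)*(-3) = ((⅛)*24)*(-3) = 3*(-3) = -9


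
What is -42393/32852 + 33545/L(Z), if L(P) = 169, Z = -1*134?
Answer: 1094855923/5551988 ≈ 197.20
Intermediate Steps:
Z = -134
-42393/32852 + 33545/L(Z) = -42393/32852 + 33545/169 = 1094855923/5551988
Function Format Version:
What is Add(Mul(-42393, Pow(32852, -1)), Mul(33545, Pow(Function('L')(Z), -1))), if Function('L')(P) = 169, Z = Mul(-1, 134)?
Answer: Rational(1094855923, 5551988) ≈ 197.20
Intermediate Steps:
Z = -134
Add(Mul(-42393, Pow(32852, -1)), Mul(33545, Pow(Function('L')(Z), -1))) = Add(Mul(-42393, Pow(32852, -1)), Mul(33545, Pow(169, -1))) = Add(Mul(-42393, Rational(1, 32852)), Mul(33545, Rational(1, 169))) = Add(Rational(-42393, 32852), Rational(33545, 169)) = Rational(1094855923, 5551988)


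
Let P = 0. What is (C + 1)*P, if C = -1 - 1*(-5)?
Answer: 0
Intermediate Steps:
C = 4 (C = -1 + 5 = 4)
(C + 1)*P = (4 + 1)*0 = 5*0 = 0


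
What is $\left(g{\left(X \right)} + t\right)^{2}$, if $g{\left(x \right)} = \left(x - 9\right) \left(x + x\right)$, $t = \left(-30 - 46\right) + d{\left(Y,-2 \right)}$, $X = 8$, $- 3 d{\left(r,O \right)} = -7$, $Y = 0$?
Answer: $\frac{72361}{9} \approx 8040.1$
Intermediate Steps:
$d{\left(r,O \right)} = \frac{7}{3}$ ($d{\left(r,O \right)} = \left(- \frac{1}{3}\right) \left(-7\right) = \frac{7}{3}$)
$t = - \frac{221}{3}$ ($t = \left(-30 - 46\right) + \frac{7}{3} = -76 + \frac{7}{3} = - \frac{221}{3} \approx -73.667$)
$g{\left(x \right)} = 2 x \left(-9 + x\right)$ ($g{\left(x \right)} = \left(-9 + x\right) 2 x = 2 x \left(-9 + x\right)$)
$\left(g{\left(X \right)} + t\right)^{2} = \left(2 \cdot 8 \left(-9 + 8\right) - \frac{221}{3}\right)^{2} = \left(2 \cdot 8 \left(-1\right) - \frac{221}{3}\right)^{2} = \left(-16 - \frac{221}{3}\right)^{2} = \left(- \frac{269}{3}\right)^{2} = \frac{72361}{9}$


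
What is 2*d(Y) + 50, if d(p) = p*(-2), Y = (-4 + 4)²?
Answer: 50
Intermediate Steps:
Y = 0 (Y = 0² = 0)
d(p) = -2*p
2*d(Y) + 50 = 2*(-2*0) + 50 = 2*0 + 50 = 0 + 50 = 50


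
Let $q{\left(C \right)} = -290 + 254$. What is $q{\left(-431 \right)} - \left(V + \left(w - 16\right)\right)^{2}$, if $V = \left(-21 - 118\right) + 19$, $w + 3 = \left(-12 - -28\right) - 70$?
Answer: $-37285$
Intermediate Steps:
$w = -57$ ($w = -3 - 54 = -57$)
$V = -120$ ($V = -139 + 19 = -120$)
$q{\left(C \right)} = -36$
$q{\left(-431 \right)} - \left(V + \left(w - 16\right)\right)^{2} = -36 - \left(-120 - 73\right)^{2} = -36 - \left(-193\right)^{2} = -36 - 37249 = -37285$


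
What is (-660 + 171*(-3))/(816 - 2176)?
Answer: 69/80 ≈ 0.86250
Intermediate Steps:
(-660 + 171*(-3))/(816 - 2176) = (-660 - 513)/(-1360) = -1173*(-1/1360) = 69/80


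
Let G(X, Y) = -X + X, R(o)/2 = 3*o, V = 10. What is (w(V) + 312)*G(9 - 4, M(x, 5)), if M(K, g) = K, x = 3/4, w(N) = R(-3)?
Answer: 0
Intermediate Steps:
R(o) = 6*o (R(o) = 2*(3*o) = 6*o)
w(N) = -18 (w(N) = 6*(-3) = -18)
x = 3/4 (x = 3*(1/4) = 3/4 ≈ 0.75000)
G(X, Y) = 0
(w(V) + 312)*G(9 - 4, M(x, 5)) = (-18 + 312)*0 = 294*0 = 0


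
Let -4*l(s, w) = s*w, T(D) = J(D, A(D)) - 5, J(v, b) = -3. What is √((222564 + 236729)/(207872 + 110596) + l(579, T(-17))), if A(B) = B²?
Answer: √29398198034229/159234 ≈ 34.051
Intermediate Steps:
T(D) = -8 (T(D) = -3 - 5 = -8)
l(s, w) = -s*w/4
√((222564 + 236729)/(207872 + 110596) + l(579, T(-17))) = √((222564 + 236729)/(207872 + 110596) - ¼*579*(-8)) = √(459293/318468 + 1158) = √(369245237/318468) = √29398198034229/159234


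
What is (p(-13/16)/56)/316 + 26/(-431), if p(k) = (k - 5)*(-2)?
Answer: -3640685/61015808 ≈ -0.059668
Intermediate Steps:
p(k) = 10 - 2*k (p(k) = (-5 + k)*(-2) = 10 - 2*k)
(p(-13/16)/56)/316 + 26/(-431) = ((10 - (-26)/16)/56)/316 + 26/(-431) = ((10 - (-26)/16)*(1/56))*(1/316) + 26*(-1/431) = ((10 - 2*(-13/16))*(1/56))*(1/316) - 26/431 = ((10 + 13/8)*(1/56))*(1/316) - 26/431 = ((93/8)*(1/56))*(1/316) - 26/431 = (93/448)*(1/316) - 26/431 = 93/141568 - 26/431 = -3640685/61015808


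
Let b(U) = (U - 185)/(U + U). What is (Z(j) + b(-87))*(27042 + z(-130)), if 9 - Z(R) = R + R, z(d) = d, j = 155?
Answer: -24175328/3 ≈ -8.0584e+6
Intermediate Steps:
b(U) = (-185 + U)/(2*U) (b(U) = (-185 + U)/((2*U)) = (-185 + U)*(1/(2*U)) = (-185 + U)/(2*U))
Z(R) = 9 - 2*R (Z(R) = 9 - (R + R) = 9 - 2*R)
(Z(j) + b(-87))*(27042 + z(-130)) = ((9 - 2*155) + (½)*(-185 - 87)/(-87))*(27042 - 130) = ((9 - 310) + (½)*(-1/87)*(-272))*26912 = (-301 + 136/87)*26912 = -26051/87*26912 = -24175328/3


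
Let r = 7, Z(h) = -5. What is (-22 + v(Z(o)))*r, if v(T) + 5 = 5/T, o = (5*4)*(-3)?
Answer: -196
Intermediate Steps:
o = -60 (o = 20*(-3) = -60)
v(T) = -5 + 5/T
(-22 + v(Z(o)))*r = (-22 + (-5 + 5/(-5)))*7 = (-22 + (-5 + 5*(-1/5)))*7 = (-22 + (-5 - 1))*7 = (-22 - 6)*7 = -28*7 = -196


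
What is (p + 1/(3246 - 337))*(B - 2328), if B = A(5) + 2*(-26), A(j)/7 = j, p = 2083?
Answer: -14209405560/2909 ≈ -4.8846e+6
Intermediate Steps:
A(j) = 7*j
B = -17 (B = 7*5 + 2*(-26) = 35 - 52 = -17)
(p + 1/(3246 - 337))*(B - 2328) = (2083 + 1/(3246 - 337))*(-17 - 2328) = (2083 + 1/2909)*(-2345) = (6059448/2909)*(-2345) = -14209405560/2909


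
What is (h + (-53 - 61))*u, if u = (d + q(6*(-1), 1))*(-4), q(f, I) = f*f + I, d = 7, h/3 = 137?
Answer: -52272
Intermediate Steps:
h = 411 (h = 3*137 = 411)
q(f, I) = I + f² (q(f, I) = f² + I = I + f²)
u = -176 (u = (7 + (1 + (6*(-1))²))*(-4) = (7 + (1 + (-6)²))*(-4) = (7 + (1 + 36))*(-4) = (7 + 37)*(-4) = 44*(-4) = -176)
(h + (-53 - 61))*u = (411 + (-53 - 61))*(-176) = (411 - 114)*(-176) = 297*(-176) = -52272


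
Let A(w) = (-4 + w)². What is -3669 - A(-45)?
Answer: -6070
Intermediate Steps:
-3669 - A(-45) = -3669 - (-4 - 45)² = -3669 - 1*(-49)² = -3669 - 1*2401 = -3669 - 2401 = -6070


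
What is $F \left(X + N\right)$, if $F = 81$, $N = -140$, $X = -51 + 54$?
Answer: $-11097$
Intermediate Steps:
$X = 3$
$F \left(X + N\right) = 81 \left(3 - 140\right) = 81 \left(-137\right) = -11097$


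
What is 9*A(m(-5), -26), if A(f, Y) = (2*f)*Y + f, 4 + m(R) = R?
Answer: 4131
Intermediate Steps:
m(R) = -4 + R
A(f, Y) = f + 2*Y*f (A(f, Y) = 2*Y*f + f = f + 2*Y*f)
9*A(m(-5), -26) = 9*((-4 - 5)*(1 + 2*(-26))) = 9*(-9*(1 - 52)) = 9*(-9*(-51)) = 9*459 = 4131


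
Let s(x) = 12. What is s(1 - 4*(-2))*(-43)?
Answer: -516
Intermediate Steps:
s(1 - 4*(-2))*(-43) = 12*(-43) = -516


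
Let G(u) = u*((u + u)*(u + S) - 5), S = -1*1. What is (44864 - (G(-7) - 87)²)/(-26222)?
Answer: 327016/13111 ≈ 24.942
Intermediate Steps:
S = -1
G(u) = u*(-5 + 2*u*(-1 + u)) (G(u) = u*((u + u)*(u - 1) - 5) = u*((2*u)*(-1 + u) - 5) = u*(2*u*(-1 + u) - 5) = u*(-5 + 2*u*(-1 + u)))
(44864 - (G(-7) - 87)²)/(-26222) = (44864 - (-7*(-5 - 2*(-7) + 2*(-7)²) - 87)²)/(-26222) = (44864 - (-7*(-5 + 14 + 2*49) - 87)²)*(-1/26222) = (44864 - (-7*(-5 + 14 + 98) - 87)²)*(-1/26222) = (44864 - (-7*107 - 87)²)*(-1/26222) = (44864 - (-749 - 87)²)*(-1/26222) = (44864 - 1*(-836)²)*(-1/26222) = (44864 - 1*698896)*(-1/26222) = (44864 - 698896)*(-1/26222) = -654032*(-1/26222) = 327016/13111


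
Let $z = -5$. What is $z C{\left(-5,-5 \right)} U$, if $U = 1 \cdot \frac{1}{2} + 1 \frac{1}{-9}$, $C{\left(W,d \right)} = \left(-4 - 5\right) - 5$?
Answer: $\frac{245}{9} \approx 27.222$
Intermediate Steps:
$C{\left(W,d \right)} = -14$ ($C{\left(W,d \right)} = -9 - 5 = -14$)
$U = \frac{7}{18}$ ($U = 1 \cdot \frac{1}{2} + 1 \left(- \frac{1}{9}\right) = \frac{1}{2} - \frac{1}{9} = \frac{7}{18} \approx 0.38889$)
$z C{\left(-5,-5 \right)} U = \left(-5\right) \left(-14\right) \frac{7}{18} = 70 \cdot \frac{7}{18} = \frac{245}{9}$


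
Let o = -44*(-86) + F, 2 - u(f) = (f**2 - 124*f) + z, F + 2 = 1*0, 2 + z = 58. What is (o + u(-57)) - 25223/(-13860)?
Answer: -8299847/1260 ≈ -6587.2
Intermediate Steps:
z = 56 (z = -2 + 58 = 56)
F = -2 (F = -2 + 1*0 = -2 + 0 = -2)
u(f) = -54 - f**2 + 124*f (u(f) = 2 - ((f**2 - 124*f) + 56) = 2 - (56 + f**2 - 124*f) = 2 + (-56 - f**2 + 124*f) = -54 - f**2 + 124*f)
o = 3782 (o = -44*(-86) - 2 = 3784 - 2 = 3782)
(o + u(-57)) - 25223/(-13860) = (3782 + (-54 - 1*(-57)**2 + 124*(-57))) - 25223/(-13860) = (3782 + (-54 - 1*3249 - 7068)) - 25223*(-1/13860) = (3782 + (-54 - 3249 - 7068)) + 2293/1260 = (3782 - 10371) + 2293/1260 = -6589 + 2293/1260 = -8299847/1260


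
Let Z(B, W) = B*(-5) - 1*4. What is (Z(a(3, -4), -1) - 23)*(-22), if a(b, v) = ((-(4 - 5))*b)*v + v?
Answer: -1166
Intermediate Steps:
a(b, v) = v + b*v (a(b, v) = ((-1*(-1))*b)*v + v = (1*b)*v + v = b*v + v = v + b*v)
Z(B, W) = -4 - 5*B (Z(B, W) = -5*B - 4 = -4 - 5*B)
(Z(a(3, -4), -1) - 23)*(-22) = ((-4 - (-20)*(1 + 3)) - 23)*(-22) = ((-4 - (-20)*4) - 23)*(-22) = ((-4 - 5*(-16)) - 23)*(-22) = ((-4 + 80) - 23)*(-22) = (76 - 23)*(-22) = 53*(-22) = -1166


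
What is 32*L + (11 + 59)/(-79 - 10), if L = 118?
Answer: 335994/89 ≈ 3775.2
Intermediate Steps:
32*L + (11 + 59)/(-79 - 10) = 32*118 + (11 + 59)/(-79 - 10) = 3776 + 70/(-89) = 3776 + 70*(-1/89) = 3776 - 70/89 = 335994/89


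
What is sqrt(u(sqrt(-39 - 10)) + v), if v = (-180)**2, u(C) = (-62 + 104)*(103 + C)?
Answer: sqrt(36726 + 294*I) ≈ 191.64 + 0.7671*I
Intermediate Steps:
u(C) = 4326 + 42*C (u(C) = 42*(103 + C) = 4326 + 42*C)
v = 32400
sqrt(u(sqrt(-39 - 10)) + v) = sqrt((4326 + 42*sqrt(-39 - 10)) + 32400) = sqrt((4326 + 42*sqrt(-49)) + 32400) = sqrt((4326 + 42*(7*I)) + 32400) = sqrt((4326 + 294*I) + 32400) = sqrt(36726 + 294*I)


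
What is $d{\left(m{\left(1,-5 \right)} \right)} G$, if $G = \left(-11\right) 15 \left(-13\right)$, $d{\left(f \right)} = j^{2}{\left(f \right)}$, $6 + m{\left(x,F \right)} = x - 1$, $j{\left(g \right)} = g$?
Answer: $77220$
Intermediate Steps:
$m{\left(x,F \right)} = -7 + x$ ($m{\left(x,F \right)} = -6 + \left(x - 1\right) = -6 + \left(-1 + x\right) = -7 + x$)
$d{\left(f \right)} = f^{2}$
$G = 2145$ ($G = \left(-165\right) \left(-13\right) = 2145$)
$d{\left(m{\left(1,-5 \right)} \right)} G = \left(-7 + 1\right)^{2} \cdot 2145 = \left(-6\right)^{2} \cdot 2145 = 36 \cdot 2145 = 77220$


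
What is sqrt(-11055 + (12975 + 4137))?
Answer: 3*sqrt(673) ≈ 77.827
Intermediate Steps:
sqrt(-11055 + (12975 + 4137)) = sqrt(-11055 + 17112) = sqrt(6057) = 3*sqrt(673)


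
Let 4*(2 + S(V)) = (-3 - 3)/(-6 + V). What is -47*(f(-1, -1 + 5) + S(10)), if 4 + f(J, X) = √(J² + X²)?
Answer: 2397/8 - 47*√17 ≈ 105.84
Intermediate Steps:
S(V) = -2 - 3/(2*(-6 + V)) (S(V) = -2 + ((-3 - 3)/(-6 + V))/4 = -2 + (-6/(-6 + V))/4 = -2 - 3/(2*(-6 + V)))
f(J, X) = -4 + √(J² + X²)
-47*(f(-1, -1 + 5) + S(10)) = -47*((-4 + √((-1)² + (-1 + 5)²)) + (21 - 4*10)/(2*(-6 + 10))) = -47*((-4 + √(1 + 4²)) + (½)*(21 - 40)/4) = -47*((-4 + √(1 + 16)) + (½)*(¼)*(-19)) = -47*((-4 + √17) - 19/8) = -47*(-51/8 + √17) = 2397/8 - 47*√17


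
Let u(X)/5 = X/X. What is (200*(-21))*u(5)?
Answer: -21000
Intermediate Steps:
u(X) = 5 (u(X) = 5*(X/X) = 5*1 = 5)
(200*(-21))*u(5) = (200*(-21))*5 = -4200*5 = -21000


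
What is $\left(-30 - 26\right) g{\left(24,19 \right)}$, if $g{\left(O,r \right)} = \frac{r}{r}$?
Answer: $-56$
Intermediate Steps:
$g{\left(O,r \right)} = 1$
$\left(-30 - 26\right) g{\left(24,19 \right)} = \left(-30 - 26\right) 1 = \left(-56\right) 1 = -56$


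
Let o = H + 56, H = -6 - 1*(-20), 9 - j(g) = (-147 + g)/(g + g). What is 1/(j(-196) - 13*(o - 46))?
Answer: -8/2431 ≈ -0.0032908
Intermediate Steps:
j(g) = 9 - (-147 + g)/(2*g) (j(g) = 9 - (-147 + g)/(g + g) = 9 - (-147 + g)/(2*g))
H = 14 (H = -6 + 20 = 14)
o = 70 (o = 14 + 56 = 70)
1/(j(-196) - 13*(o - 46)) = 1/((½)*(147 + 17*(-196))/(-196) - 13*(70 - 46)) = 1/((½)*(-1/196)*(147 - 3332) - 13*24) = 1/((½)*(-1/196)*(-3185) - 312) = 1/(65/8 - 312) = 1/(-2431/8) = -8/2431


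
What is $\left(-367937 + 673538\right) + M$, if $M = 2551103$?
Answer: $2856704$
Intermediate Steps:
$\left(-367937 + 673538\right) + M = \left(-367937 + 673538\right) + 2551103 = 305601 + 2551103 = 2856704$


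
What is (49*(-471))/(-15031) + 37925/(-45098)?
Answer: 470766067/677868038 ≈ 0.69448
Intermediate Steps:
(49*(-471))/(-15031) + 37925/(-45098) = -23079*(-1/15031) + 37925*(-1/45098) = 23079/15031 - 37925/45098 = 470766067/677868038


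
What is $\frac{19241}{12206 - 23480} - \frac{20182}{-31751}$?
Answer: $- \frac{383389123}{357960774} \approx -1.071$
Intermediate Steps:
$\frac{19241}{12206 - 23480} - \frac{20182}{-31751} = \frac{19241}{-11274} - - \frac{20182}{31751} = 19241 \left(- \frac{1}{11274}\right) + \frac{20182}{31751} = - \frac{19241}{11274} + \frac{20182}{31751} = - \frac{383389123}{357960774}$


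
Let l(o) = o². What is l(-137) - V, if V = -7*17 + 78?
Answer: 18810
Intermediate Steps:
V = -41 (V = -119 + 78 = -41)
l(-137) - V = (-137)² - 1*(-41) = 18769 + 41 = 18810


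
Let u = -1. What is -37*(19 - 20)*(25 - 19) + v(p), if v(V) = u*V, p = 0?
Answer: 222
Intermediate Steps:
v(V) = -V
-37*(19 - 20)*(25 - 19) + v(p) = -37*(19 - 20)*(25 - 19) - 1*0 = -(-37)*6 + 0 = -37*(-6) + 0 = 222 + 0 = 222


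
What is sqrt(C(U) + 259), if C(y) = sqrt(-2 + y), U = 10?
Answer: sqrt(259 + 2*sqrt(2)) ≈ 16.181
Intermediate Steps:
sqrt(C(U) + 259) = sqrt(sqrt(-2 + 10) + 259) = sqrt(sqrt(8) + 259) = sqrt(2*sqrt(2) + 259) = sqrt(259 + 2*sqrt(2))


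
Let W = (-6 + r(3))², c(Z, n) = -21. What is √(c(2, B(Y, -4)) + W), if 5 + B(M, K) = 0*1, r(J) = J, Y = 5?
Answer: 2*I*√3 ≈ 3.4641*I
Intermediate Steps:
B(M, K) = -5 (B(M, K) = -5 + 0*1 = -5 + 0 = -5)
W = 9 (W = (-6 + 3)² = (-3)² = 9)
√(c(2, B(Y, -4)) + W) = √(-21 + 9) = √(-12) = 2*I*√3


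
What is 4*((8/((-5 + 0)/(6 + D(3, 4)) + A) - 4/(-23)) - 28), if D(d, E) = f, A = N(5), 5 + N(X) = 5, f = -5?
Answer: -13536/115 ≈ -117.70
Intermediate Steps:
N(X) = 0 (N(X) = -5 + 5 = 0)
A = 0
D(d, E) = -5
4*((8/((-5 + 0)/(6 + D(3, 4)) + A) - 4/(-23)) - 28) = 4*((8/((-5 + 0)/(6 - 5) + 0) - 4/(-23)) - 28) = 4*((8/(-5/1 + 0) - 4*(-1/23)) - 28) = 4*((8/(-5*1 + 0) + 4/23) - 28) = 4*((8/(-5 + 0) + 4/23) - 28) = 4*((8/(-5) + 4/23) - 28) = 4*((8*(-1/5) + 4/23) - 28) = 4*((-8/5 + 4/23) - 28) = 4*(-164/115 - 28) = 4*(-3384/115) = -13536/115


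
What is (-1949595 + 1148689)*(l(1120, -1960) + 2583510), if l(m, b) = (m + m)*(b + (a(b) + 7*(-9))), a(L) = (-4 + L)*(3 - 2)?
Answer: 5083646717220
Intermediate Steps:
a(L) = -4 + L (a(L) = (-4 + L)*1 = -4 + L)
l(m, b) = 2*m*(-67 + 2*b) (l(m, b) = (m + m)*(b + ((-4 + b) + 7*(-9))) = (2*m)*(b + ((-4 + b) - 63)) = (2*m)*(b + (-67 + b)) = (2*m)*(-67 + 2*b) = 2*m*(-67 + 2*b))
(-1949595 + 1148689)*(l(1120, -1960) + 2583510) = (-1949595 + 1148689)*(2*1120*(-67 + 2*(-1960)) + 2583510) = -800906*(2*1120*(-67 - 3920) + 2583510) = -800906*(2*1120*(-3987) + 2583510) = -800906*(-8930880 + 2583510) = -800906*(-6347370) = 5083646717220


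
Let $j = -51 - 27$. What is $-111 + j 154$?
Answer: $-12123$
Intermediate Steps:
$j = -78$
$-111 + j 154 = -111 - 12012 = -12123$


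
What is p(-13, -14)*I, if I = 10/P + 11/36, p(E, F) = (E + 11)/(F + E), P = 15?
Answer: 35/486 ≈ 0.072016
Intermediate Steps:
p(E, F) = (11 + E)/(E + F)
I = 35/36 (I = 10/15 + 11/36 = 10*(1/15) + 11*(1/36) = ⅔ + 11/36 = 35/36 ≈ 0.97222)
p(-13, -14)*I = ((11 - 13)/(-13 - 14))*(35/36) = (-2/(-27))*(35/36) = -1/27*(-2)*(35/36) = (2/27)*(35/36) = 35/486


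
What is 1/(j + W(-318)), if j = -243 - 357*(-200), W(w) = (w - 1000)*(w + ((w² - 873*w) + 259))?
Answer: -1/499027765 ≈ -2.0039e-9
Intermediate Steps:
W(w) = (-1000 + w)*(259 + w² - 872*w) (W(w) = (-1000 + w)*(w + (259 + w² - 873*w)) = (-1000 + w)*(259 + w² - 872*w))
j = 71157 (j = -243 + 71400 = 71157)
1/(j + W(-318)) = 1/(71157 + (-259000 + (-318)³ - 1872*(-318)² + 872259*(-318))) = 1/(71157 + (-259000 - 32157432 - 1872*101124 - 277378362)) = 1/(71157 + (-259000 - 32157432 - 189304128 - 277378362)) = 1/(71157 - 499098922) = 1/(-499027765) = -1/499027765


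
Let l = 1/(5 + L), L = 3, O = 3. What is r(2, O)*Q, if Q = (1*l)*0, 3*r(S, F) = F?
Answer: 0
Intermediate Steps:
l = 1/8 (l = 1/(5 + 3) = 1/8 ≈ 0.12500)
r(S, F) = F/3
Q = 0 (Q = (1*(1/8))*0 = (1/8)*0 = 0)
r(2, O)*Q = ((1/3)*3)*0 = 1*0 = 0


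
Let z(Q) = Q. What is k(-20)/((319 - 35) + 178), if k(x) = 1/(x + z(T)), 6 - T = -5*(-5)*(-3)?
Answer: 1/28182 ≈ 3.5484e-5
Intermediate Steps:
T = 81 (T = 6 - (-5*(-5))*(-3) = 6 - 25*(-3) = 6 - 1*(-75) = 6 + 75 = 81)
k(x) = 1/(81 + x) (k(x) = 1/(x + 81) = 1/(81 + x))
k(-20)/((319 - 35) + 178) = 1/((81 - 20)*((319 - 35) + 178)) = 1/(61*(284 + 178)) = (1/61)/462 = (1/61)*(1/462) = 1/28182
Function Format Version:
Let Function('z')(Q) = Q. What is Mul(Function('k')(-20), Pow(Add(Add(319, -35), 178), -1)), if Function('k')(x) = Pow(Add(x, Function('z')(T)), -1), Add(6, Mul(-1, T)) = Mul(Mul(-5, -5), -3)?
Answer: Rational(1, 28182) ≈ 3.5484e-5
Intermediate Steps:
T = 81 (T = Add(6, Mul(-1, Mul(Mul(-5, -5), -3))) = Add(6, Mul(-1, Mul(25, -3))) = Add(6, Mul(-1, -75)) = Add(6, 75) = 81)
Function('k')(x) = Pow(Add(81, x), -1) (Function('k')(x) = Pow(Add(x, 81), -1) = Pow(Add(81, x), -1))
Mul(Function('k')(-20), Pow(Add(Add(319, -35), 178), -1)) = Mul(Pow(Add(81, -20), -1), Pow(Add(Add(319, -35), 178), -1)) = Mul(Pow(61, -1), Pow(Add(284, 178), -1)) = Mul(Rational(1, 61), Pow(462, -1)) = Mul(Rational(1, 61), Rational(1, 462)) = Rational(1, 28182)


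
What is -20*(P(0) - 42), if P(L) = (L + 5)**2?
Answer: 340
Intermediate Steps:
P(L) = (5 + L)**2
-20*(P(0) - 42) = -20*((5 + 0)**2 - 42) = -20*(5**2 - 42) = -20*(25 - 42) = -20*(-17) = 340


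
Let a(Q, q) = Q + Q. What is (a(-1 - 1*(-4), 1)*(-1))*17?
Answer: -102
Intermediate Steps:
a(Q, q) = 2*Q
(a(-1 - 1*(-4), 1)*(-1))*17 = ((2*(-1 - 1*(-4)))*(-1))*17 = ((2*(-1 + 4))*(-1))*17 = ((2*3)*(-1))*17 = (6*(-1))*17 = -6*17 = -102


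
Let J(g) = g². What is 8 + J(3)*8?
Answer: 80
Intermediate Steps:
8 + J(3)*8 = 8 + 3²*8 = 8 + 9*8 = 8 + 72 = 80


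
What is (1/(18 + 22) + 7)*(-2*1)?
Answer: -281/20 ≈ -14.050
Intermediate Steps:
(1/(18 + 22) + 7)*(-2*1) = (1/40 + 7)*(-2) = (281/40)*(-2) = -281/20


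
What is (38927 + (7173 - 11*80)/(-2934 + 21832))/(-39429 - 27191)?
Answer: -735648739/1258984760 ≈ -0.58432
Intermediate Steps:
(38927 + (7173 - 11*80)/(-2934 + 21832))/(-39429 - 27191) = (38927 + (7173 - 880)/18898)/(-66620) = (38927 + 6293*(1/18898))*(-1/66620) = (38927 + 6293/18898)*(-1/66620) = (735648739/18898)*(-1/66620) = -735648739/1258984760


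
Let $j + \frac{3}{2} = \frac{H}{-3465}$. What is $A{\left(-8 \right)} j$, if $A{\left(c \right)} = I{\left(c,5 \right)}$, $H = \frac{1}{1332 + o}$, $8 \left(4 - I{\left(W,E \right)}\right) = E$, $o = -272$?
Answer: $- \frac{16528053}{3264800} \approx -5.0625$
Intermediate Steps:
$I{\left(W,E \right)} = 4 - \frac{E}{8}$
$H = \frac{1}{1060}$ ($H = \frac{1}{1332 - 272} = \frac{1}{1060} \approx 0.0009434$)
$A{\left(c \right)} = \frac{27}{8}$ ($A{\left(c \right)} = 4 - \frac{5}{8} = \frac{27}{8}$)
$j = - \frac{5509351}{3672900}$ ($j = - \frac{3}{2} + \frac{1}{1060 \left(-3465\right)} = - \frac{3}{2} + \frac{1}{1060} \left(- \frac{1}{3465}\right) = - \frac{3}{2} - \frac{1}{3672900} = - \frac{5509351}{3672900} \approx -1.5$)
$A{\left(-8 \right)} j = \frac{27}{8} \left(- \frac{5509351}{3672900}\right) = - \frac{16528053}{3264800}$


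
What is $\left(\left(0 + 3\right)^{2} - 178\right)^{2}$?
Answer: $28561$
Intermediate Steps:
$\left(\left(0 + 3\right)^{2} - 178\right)^{2} = \left(3^{2} - 178\right)^{2} = \left(9 - 178\right)^{2} = \left(-169\right)^{2} = 28561$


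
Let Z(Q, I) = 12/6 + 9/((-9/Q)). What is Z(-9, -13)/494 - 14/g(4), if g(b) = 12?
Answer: -848/741 ≈ -1.1444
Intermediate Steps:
Z(Q, I) = 2 - Q (Z(Q, I) = 12*(⅙) + 9*(-Q/9) = 2 - Q)
Z(-9, -13)/494 - 14/g(4) = (2 - 1*(-9))/494 - 14/12 = (2 + 9)*(1/494) - 14*1/12 = 11*(1/494) - 7/6 = 11/494 - 7/6 = -848/741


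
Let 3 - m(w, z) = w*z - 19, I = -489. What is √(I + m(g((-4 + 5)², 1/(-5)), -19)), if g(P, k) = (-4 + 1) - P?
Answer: I*√543 ≈ 23.302*I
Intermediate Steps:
g(P, k) = -3 - P
m(w, z) = 22 - w*z (m(w, z) = 3 - (w*z - 19) = 3 - (-19 + w*z) = 3 + (19 - w*z) = 22 - w*z)
√(I + m(g((-4 + 5)², 1/(-5)), -19)) = √(-489 + (22 - 1*(-3 - (-4 + 5)²)*(-19))) = √(-489 + (22 - 1*(-3 - 1*1²)*(-19))) = √(-489 + (22 - 1*(-3 - 1*1)*(-19))) = √(-489 + (22 - 1*(-3 - 1)*(-19))) = √(-489 + (22 - 1*(-4)*(-19))) = √(-489 + (22 - 76)) = √(-489 - 54) = √(-543) = I*√543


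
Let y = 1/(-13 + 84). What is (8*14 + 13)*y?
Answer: 125/71 ≈ 1.7606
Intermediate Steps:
y = 1/71 ≈ 0.014085
(8*14 + 13)*y = (8*14 + 13)*(1/71) = (112 + 13)*(1/71) = 125*(1/71) = 125/71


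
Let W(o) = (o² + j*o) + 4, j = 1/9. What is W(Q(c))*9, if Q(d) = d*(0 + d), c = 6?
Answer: 11736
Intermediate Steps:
j = ⅑ ≈ 0.11111
Q(d) = d² (Q(d) = d*d = d²)
W(o) = 4 + o² + o/9 (W(o) = (o² + o/9) + 4 = 4 + o² + o/9)
W(Q(c))*9 = (4 + (6²)² + (⅑)*6²)*9 = (4 + 36² + (⅑)*36)*9 = (4 + 1296 + 4)*9 = 1304*9 = 11736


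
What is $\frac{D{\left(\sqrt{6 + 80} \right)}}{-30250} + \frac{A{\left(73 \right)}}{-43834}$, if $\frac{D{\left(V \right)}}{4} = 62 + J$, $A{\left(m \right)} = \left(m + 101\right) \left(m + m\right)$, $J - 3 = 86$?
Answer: $- \frac{198736684}{331494625} \approx -0.59952$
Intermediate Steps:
$J = 89$ ($J = 3 + 86 = 89$)
$A{\left(m \right)} = 2 m \left(101 + m\right)$ ($A{\left(m \right)} = \left(101 + m\right) 2 m = 2 m \left(101 + m\right)$)
$D{\left(V \right)} = 604$ ($D{\left(V \right)} = 4 \left(62 + 89\right) = 4 \cdot 151 = 604$)
$\frac{D{\left(\sqrt{6 + 80} \right)}}{-30250} + \frac{A{\left(73 \right)}}{-43834} = \frac{604}{-30250} + \frac{2 \cdot 73 \left(101 + 73\right)}{-43834} = 604 \left(- \frac{1}{30250}\right) + 2 \cdot 73 \cdot 174 \left(- \frac{1}{43834}\right) = - \frac{302}{15125} + 25404 \left(- \frac{1}{43834}\right) = - \frac{302}{15125} - \frac{12702}{21917} = - \frac{198736684}{331494625}$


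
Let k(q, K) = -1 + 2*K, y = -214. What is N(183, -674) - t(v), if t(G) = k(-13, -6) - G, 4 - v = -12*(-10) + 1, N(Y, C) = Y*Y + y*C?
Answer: 177621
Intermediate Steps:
N(Y, C) = Y² - 214*C (N(Y, C) = Y*Y - 214*C = Y² - 214*C)
v = -117 (v = 4 - (-12*(-10) + 1) = 4 - (120 + 1) = 4 - 1*121 = 4 - 121 = -117)
t(G) = -13 - G (t(G) = (-1 + 2*(-6)) - G = (-1 - 12) - G = -13 - G)
N(183, -674) - t(v) = (183² - 214*(-674)) - (-13 - 1*(-117)) = (33489 + 144236) - (-13 + 117) = 177725 - 1*104 = 177725 - 104 = 177621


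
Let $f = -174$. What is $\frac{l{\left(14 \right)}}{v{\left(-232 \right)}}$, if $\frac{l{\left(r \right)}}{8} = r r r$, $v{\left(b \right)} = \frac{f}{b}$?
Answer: $\frac{87808}{3} \approx 29269.0$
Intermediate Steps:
$v{\left(b \right)} = - \frac{174}{b}$
$l{\left(r \right)} = 8 r^{3}$ ($l{\left(r \right)} = 8 r r r = 8 r^{2} r = 8 r^{3}$)
$\frac{l{\left(14 \right)}}{v{\left(-232 \right)}} = \frac{8 \cdot 14^{3}}{\left(-174\right) \frac{1}{-232}} = \frac{8 \cdot 2744}{\left(-174\right) \left(- \frac{1}{232}\right)} = \frac{21952}{\frac{3}{4}} = 21952 \cdot \frac{4}{3} = \frac{87808}{3}$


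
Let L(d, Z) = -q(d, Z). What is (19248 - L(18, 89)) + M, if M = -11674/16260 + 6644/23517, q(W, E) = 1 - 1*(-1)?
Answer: 1226795346497/63731070 ≈ 19250.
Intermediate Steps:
q(W, E) = 2 (q(W, E) = 1 + 1 = 2)
M = -27751003/63731070 (M = -11674*1/16260 + 6644*(1/23517) = -5837/8130 + 6644/23517 = -27751003/63731070 ≈ -0.43544)
L(d, Z) = -2 (L(d, Z) = -1*2 = -2)
(19248 - L(18, 89)) + M = (19248 - 1*(-2)) - 27751003/63731070 = (19248 + 2) - 27751003/63731070 = 19250 - 27751003/63731070 = 1226795346497/63731070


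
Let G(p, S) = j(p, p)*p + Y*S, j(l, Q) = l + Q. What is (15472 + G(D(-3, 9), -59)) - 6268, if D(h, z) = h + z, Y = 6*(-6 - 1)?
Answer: 11754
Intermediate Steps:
Y = -42 (Y = 6*(-7) = -42)
j(l, Q) = Q + l
G(p, S) = -42*S + 2*p² (G(p, S) = (p + p)*p - 42*S = (2*p)*p - 42*S = 2*p² - 42*S = -42*S + 2*p²)
(15472 + G(D(-3, 9), -59)) - 6268 = (15472 + (-42*(-59) + 2*(-3 + 9)²)) - 6268 = (15472 + (2478 + 2*6²)) - 6268 = (15472 + (2478 + 2*36)) - 6268 = (15472 + (2478 + 72)) - 6268 = (15472 + 2550) - 6268 = 18022 - 6268 = 11754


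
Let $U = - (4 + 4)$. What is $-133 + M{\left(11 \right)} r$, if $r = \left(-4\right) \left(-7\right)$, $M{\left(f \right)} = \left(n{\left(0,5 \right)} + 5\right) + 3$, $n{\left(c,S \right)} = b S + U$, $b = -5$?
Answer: $-833$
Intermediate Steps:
$U = -8$ ($U = \left(-1\right) 8 = -8$)
$n{\left(c,S \right)} = -8 - 5 S$ ($n{\left(c,S \right)} = - 5 S - 8 = -8 - 5 S$)
$M{\left(f \right)} = -25$ ($M{\left(f \right)} = \left(\left(-8 - 25\right) + 5\right) + 3 = \left(-33 + 5\right) + 3 = -28 + 3 = -25$)
$r = 28$
$-133 + M{\left(11 \right)} r = -133 - 700 = -833$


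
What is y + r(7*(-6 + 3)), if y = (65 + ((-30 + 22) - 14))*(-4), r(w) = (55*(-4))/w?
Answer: -3392/21 ≈ -161.52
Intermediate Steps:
r(w) = -220/w
y = -172 (y = (65 + (-8 - 14))*(-4) = (65 - 22)*(-4) = 43*(-4) = -172)
y + r(7*(-6 + 3)) = -172 - 220*1/(7*(-6 + 3)) = -172 - 220/(7*(-3)) = -172 - 220/(-21) = -172 - 220*(-1/21) = -172 + 220/21 = -3392/21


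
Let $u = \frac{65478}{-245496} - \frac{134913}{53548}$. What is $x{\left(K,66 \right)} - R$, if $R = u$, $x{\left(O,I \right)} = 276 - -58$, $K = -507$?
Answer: $\frac{46118027434}{136935623} \approx 336.79$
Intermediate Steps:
$x{\left(O,I \right)} = 334$ ($x{\left(O,I \right)} = 276 + 58 = 334$)
$u = - \frac{381529352}{136935623}$ ($u = 65478 \left(- \frac{1}{245496}\right) - \frac{134913}{53548} = - \frac{10913}{40916} - \frac{134913}{53548} = - \frac{381529352}{136935623} \approx -2.7862$)
$R = - \frac{381529352}{136935623} \approx -2.7862$
$x{\left(K,66 \right)} - R = 334 - - \frac{381529352}{136935623} = 334 + \frac{381529352}{136935623} = \frac{46118027434}{136935623}$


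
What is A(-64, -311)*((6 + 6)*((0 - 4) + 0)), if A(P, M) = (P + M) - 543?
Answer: 44064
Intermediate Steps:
A(P, M) = -543 + M + P (A(P, M) = (M + P) - 543 = -543 + M + P)
A(-64, -311)*((6 + 6)*((0 - 4) + 0)) = (-543 - 311 - 64)*((6 + 6)*((0 - 4) + 0)) = -11016*(-4 + 0) = -11016*(-4) = -918*(-48) = 44064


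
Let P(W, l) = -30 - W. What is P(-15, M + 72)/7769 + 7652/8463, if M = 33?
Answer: 59321443/65749047 ≈ 0.90224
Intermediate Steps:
P(-15, M + 72)/7769 + 7652/8463 = (-30 - 1*(-15))/7769 + 7652/8463 = (-30 + 15)*(1/7769) + 7652*(1/8463) = -15*1/7769 + 7652/8463 = -15/7769 + 7652/8463 = 59321443/65749047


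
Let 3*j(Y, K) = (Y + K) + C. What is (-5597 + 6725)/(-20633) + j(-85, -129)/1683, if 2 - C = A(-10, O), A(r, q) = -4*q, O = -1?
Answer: -8000/82093 ≈ -0.097450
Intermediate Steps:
C = -2 (C = 2 - (-4)*(-1) = 2 - 1*4 = 2 - 4 = -2)
j(Y, K) = -⅔ + K/3 + Y/3 (j(Y, K) = ((Y + K) - 2)/3 = ((K + Y) - 2)/3 = (-2 + K + Y)/3 = -⅔ + K/3 + Y/3)
(-5597 + 6725)/(-20633) + j(-85, -129)/1683 = (-5597 + 6725)/(-20633) + (-⅔ + (⅓)*(-129) + (⅓)*(-85))/1683 = 1128*(-1/20633) + (-⅔ - 43 - 85/3)*(1/1683) = -24/439 - 72*1/1683 = -24/439 - 8/187 = -8000/82093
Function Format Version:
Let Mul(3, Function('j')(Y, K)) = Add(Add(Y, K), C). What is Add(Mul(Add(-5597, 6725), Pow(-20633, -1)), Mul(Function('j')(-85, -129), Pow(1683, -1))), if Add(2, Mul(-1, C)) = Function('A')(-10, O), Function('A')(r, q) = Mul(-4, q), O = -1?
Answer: Rational(-8000, 82093) ≈ -0.097450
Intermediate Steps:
C = -2 (C = Add(2, Mul(-1, Mul(-4, -1))) = Add(2, Mul(-1, 4)) = Add(2, -4) = -2)
Function('j')(Y, K) = Add(Rational(-2, 3), Mul(Rational(1, 3), K), Mul(Rational(1, 3), Y)) (Function('j')(Y, K) = Mul(Rational(1, 3), Add(Add(Y, K), -2)) = Mul(Rational(1, 3), Add(Add(K, Y), -2)) = Mul(Rational(1, 3), Add(-2, K, Y)) = Add(Rational(-2, 3), Mul(Rational(1, 3), K), Mul(Rational(1, 3), Y)))
Add(Mul(Add(-5597, 6725), Pow(-20633, -1)), Mul(Function('j')(-85, -129), Pow(1683, -1))) = Add(Mul(Add(-5597, 6725), Pow(-20633, -1)), Mul(Add(Rational(-2, 3), Mul(Rational(1, 3), -129), Mul(Rational(1, 3), -85)), Pow(1683, -1))) = Add(Mul(1128, Rational(-1, 20633)), Mul(Add(Rational(-2, 3), -43, Rational(-85, 3)), Rational(1, 1683))) = Add(Rational(-24, 439), Mul(-72, Rational(1, 1683))) = Add(Rational(-24, 439), Rational(-8, 187)) = Rational(-8000, 82093)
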